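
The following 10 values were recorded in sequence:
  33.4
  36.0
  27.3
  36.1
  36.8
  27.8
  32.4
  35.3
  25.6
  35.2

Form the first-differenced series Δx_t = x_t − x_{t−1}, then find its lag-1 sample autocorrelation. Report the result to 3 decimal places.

-0.540

First differences Δx: 2.6, -8.7, 8.8, 0.7, -9.0, 4.6, 2.9, -9.7, 9.6
Mean of differences = 0.2000
Numerator Σ(Δx_t−Δx̄)(Δx_{t+1}−Δx̄) = -246.5900
Denominator Σ(Δx_t−Δx̄)² = 456.8400
r_1(Δx) = -246.5900 / 456.8400 = -0.540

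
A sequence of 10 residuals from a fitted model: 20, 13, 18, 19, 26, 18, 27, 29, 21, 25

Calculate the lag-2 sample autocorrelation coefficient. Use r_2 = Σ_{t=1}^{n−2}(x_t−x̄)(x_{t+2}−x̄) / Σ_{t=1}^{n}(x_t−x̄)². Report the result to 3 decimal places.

0.181

Mean x̄ = (20 + 13 + 18 + 19 + 26 + 18 + 27 + 29 + 21 + 25)/10 = 21.6000
Numerator Σ_{t=1}^{8}(x_t−x̄)(x_{t+2}−x̄) = 40.6800
Denominator Σ(x_t−x̄)² = 224.4000
r_2 = 40.6800 / 224.4000 = 0.181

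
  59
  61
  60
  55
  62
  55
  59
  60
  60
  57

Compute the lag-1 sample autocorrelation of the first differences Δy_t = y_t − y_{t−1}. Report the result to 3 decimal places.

-0.686

First differences Δy: 2, -1, -5, 7, -7, 4, 1, 0, -3
Mean of differences = -0.2222
Numerator Σ(Δy_t−Δȳ)(Δy_{t+1}−Δȳ) = -105.2716
Denominator Σ(Δy_t−Δȳ)² = 153.5556
r_1(Δy) = -105.2716 / 153.5556 = -0.686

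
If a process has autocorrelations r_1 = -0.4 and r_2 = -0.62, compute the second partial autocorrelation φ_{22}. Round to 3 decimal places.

φ_{22} = (r_2 − r_1²) / (1 − r_1²)
r_1² = (-0.4)² = 0.16
Numerator = -0.62 − 0.1600 = -0.7800; denominator = 1 − 0.1600 = 0.8400
φ_{22} = -0.7800 / 0.8400 = -0.929

-0.929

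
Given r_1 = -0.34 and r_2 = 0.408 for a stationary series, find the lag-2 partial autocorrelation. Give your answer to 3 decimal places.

φ_{22} = (r_2 − r_1²) / (1 − r_1²)
r_1² = (-0.34)² = 0.1156
Numerator = 0.408 − 0.1156 = 0.2924; denominator = 1 − 0.1156 = 0.8844
φ_{22} = 0.2924 / 0.8844 = 0.331

0.331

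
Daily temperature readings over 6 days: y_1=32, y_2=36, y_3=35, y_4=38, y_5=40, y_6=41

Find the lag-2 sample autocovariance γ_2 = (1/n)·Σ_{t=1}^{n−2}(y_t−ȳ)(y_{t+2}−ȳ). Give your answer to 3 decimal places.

1.167

Mean ȳ = (32 + 36 + 35 + 38 + 40 + 41)/6 = 37.0000
Σ_{t=1}^{4}(y_t−ȳ)(y_{t+2}−ȳ) = 7.0000
γ_2 = 7.0000 / 6 = 1.167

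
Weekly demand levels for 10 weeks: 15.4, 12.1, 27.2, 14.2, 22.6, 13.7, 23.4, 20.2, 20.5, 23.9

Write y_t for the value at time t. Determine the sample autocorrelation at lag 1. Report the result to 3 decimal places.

-0.492

Mean ȳ = (15.4 + 12.1 + 27.2 + 14.2 + 22.6 + 13.7 + 23.4 + 20.2 + 20.5 + 23.9)/10 = 19.3200
Numerator Σ_{t=1}^{9}(y_t−ȳ)(y_{t+1}−ȳ) = -117.0604
Denominator Σ(y_t−ȳ)² = 237.9360
r_1 = -117.0604 / 237.9360 = -0.492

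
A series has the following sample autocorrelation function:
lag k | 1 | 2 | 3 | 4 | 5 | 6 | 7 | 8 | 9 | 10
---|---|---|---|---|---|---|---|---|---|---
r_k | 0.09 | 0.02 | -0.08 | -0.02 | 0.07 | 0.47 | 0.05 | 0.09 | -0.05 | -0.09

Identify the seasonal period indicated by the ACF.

6

The largest autocorrelation is r_6 = 0.47; the remaining lags stay at or below 0.09.
The dominant spike at lag 6 indicates a seasonal period of 6.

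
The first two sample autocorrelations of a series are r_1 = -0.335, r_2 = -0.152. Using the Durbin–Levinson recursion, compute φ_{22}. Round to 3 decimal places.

φ_{22} = (r_2 − r_1²) / (1 − r_1²)
r_1² = (-0.335)² = 0.112225
Numerator = -0.152 − 0.1122 = -0.2642; denominator = 1 − 0.1122 = 0.8878
φ_{22} = -0.2642 / 0.8878 = -0.298

-0.298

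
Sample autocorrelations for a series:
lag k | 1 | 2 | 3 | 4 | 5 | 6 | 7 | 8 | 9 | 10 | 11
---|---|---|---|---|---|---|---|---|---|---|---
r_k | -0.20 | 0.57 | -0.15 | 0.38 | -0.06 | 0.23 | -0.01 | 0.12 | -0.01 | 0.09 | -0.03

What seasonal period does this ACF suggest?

2

The largest autocorrelation is r_2 = 0.57, with weaker echoes at lags 4 (0.38) and 6 (0.23); the remaining lags stay at or below 0.12.
The dominant spike at lag 2 indicates a seasonal period of 2.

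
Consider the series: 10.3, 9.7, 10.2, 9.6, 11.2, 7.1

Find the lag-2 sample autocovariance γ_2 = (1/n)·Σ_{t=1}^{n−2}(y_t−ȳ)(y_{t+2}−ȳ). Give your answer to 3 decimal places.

0.219

Mean ȳ = (10.3 + 9.7 + 10.2 + 9.6 + 11.2 + 7.1)/6 = 9.6833
Σ_{t=1}^{4}(y_t−ȳ)(y_{t+2}−ȳ) = 1.3161
γ_2 = 1.3161 / 6 = 0.219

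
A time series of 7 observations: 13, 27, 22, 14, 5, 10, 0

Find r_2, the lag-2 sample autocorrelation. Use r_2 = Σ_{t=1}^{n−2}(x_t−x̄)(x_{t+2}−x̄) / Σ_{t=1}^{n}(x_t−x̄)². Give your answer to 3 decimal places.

Mean x̄ = (13 + 27 + 22 + 14 + 5 + 10 + 0)/7 = 13.0000
Deviations from mean: 0.0000, 14.0000, 9.0000, 1.0000, -8.0000, -3.0000, -13.0000
Σ(x_t−x̄)(x_{t+2}−x̄) = (0.0000) + (14.0000) + (-72.0000) + (-3.0000) + (104.0000) = 43.0000
Denominator Σ(x_t−x̄)² = 520.0000
r_2 = 43.0000 / 520.0000 = 0.083

0.083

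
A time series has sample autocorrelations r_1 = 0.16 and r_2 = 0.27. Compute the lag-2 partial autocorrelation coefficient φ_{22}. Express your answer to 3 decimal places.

0.251

φ_{22} = (r_2 − r_1²) / (1 − r_1²)
r_1² = (0.16)² = 0.0256
Numerator = 0.27 − 0.0256 = 0.2444; denominator = 1 − 0.0256 = 0.9744
φ_{22} = 0.2444 / 0.9744 = 0.251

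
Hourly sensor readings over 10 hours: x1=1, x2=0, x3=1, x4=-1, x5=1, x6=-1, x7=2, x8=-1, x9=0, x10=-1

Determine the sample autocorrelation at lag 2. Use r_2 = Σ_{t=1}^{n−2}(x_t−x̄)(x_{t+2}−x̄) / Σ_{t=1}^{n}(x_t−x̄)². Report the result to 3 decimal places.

Mean x̄ = (1 + 0 + 1 − 1 + 1 − 1 + 2 − 1 + 0 − 1)/10 = 0.1000
Numerator Σ_{t=1}^{8}(x_t−x̄)(x_{t+2}−x̄) = 6.8800
Denominator Σ(x_t−x̄)² = 10.9000
r_2 = 6.8800 / 10.9000 = 0.631

0.631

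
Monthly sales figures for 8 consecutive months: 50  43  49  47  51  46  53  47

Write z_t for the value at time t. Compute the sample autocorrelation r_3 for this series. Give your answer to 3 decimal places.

-0.398

Mean z̄ = (50 + 43 + 49 + 47 + 51 + 46 + 53 + 47)/8 = 48.2500
Deviations from mean: 1.7500, -5.2500, 0.7500, -1.2500, 2.7500, -2.2500, 4.7500, -1.2500
Σ(z_t−z̄)(z_{t+3}−z̄) = (-2.1875) + (-14.4375) + (-1.6875) + (-5.9375) + (-3.4375) = -27.6875
Denominator Σ(z_t−z̄)² = 69.5000
r_3 = -27.6875 / 69.5000 = -0.398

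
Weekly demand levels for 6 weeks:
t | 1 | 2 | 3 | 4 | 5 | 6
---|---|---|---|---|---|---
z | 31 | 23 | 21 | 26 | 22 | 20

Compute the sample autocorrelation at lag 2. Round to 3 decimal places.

-0.304

Mean z̄ = (31 + 23 + 21 + 26 + 22 + 20)/6 = 23.8333
Deviations from mean: 7.1667, -0.8333, -2.8333, 2.1667, -1.8333, -3.8333
Σ(z_t−z̄)(z_{t+2}−z̄) = (-20.3056) + (-1.8056) + (5.1944) + (-8.3056) = -25.2222
Denominator Σ(z_t−z̄)² = 82.8333
r_2 = -25.2222 / 82.8333 = -0.304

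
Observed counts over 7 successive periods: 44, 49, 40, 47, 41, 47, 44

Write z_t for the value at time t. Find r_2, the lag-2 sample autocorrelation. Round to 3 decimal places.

Mean z̄ = (44 + 49 + 40 + 47 + 41 + 47 + 44)/7 = 44.5714
Deviations from mean: -0.5714, 4.4286, -4.5714, 2.4286, -3.5714, 2.4286, -0.5714
Σ(z_t−z̄)(z_{t+2}−z̄) = (2.6122) + (10.7551) + (16.3265) + (5.8980) + (2.0408) = 37.6327
Denominator Σ(z_t−z̄)² = 65.7143
r_2 = 37.6327 / 65.7143 = 0.573

0.573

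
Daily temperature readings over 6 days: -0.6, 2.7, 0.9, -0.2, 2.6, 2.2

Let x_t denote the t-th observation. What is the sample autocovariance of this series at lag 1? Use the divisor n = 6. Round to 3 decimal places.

Mean x̄ = (-0.6 + 2.7 + 0.9 − 0.2 + 2.6 + 2.2)/6 = 1.2667
Σ_{t=1}^{5}(x_t−x̄)(x_{t+1}−x̄) = -3.3744
γ_1 = -3.3744 / 6 = -0.562

-0.562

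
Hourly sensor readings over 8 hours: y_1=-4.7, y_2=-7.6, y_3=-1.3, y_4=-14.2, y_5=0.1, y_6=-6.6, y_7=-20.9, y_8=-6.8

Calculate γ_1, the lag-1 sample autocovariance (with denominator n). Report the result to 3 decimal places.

-13.675

Mean ȳ = (-4.7 − 7.6 − 1.3 − 14.2 + 0.1 − 6.6 − 20.9 − 6.8)/8 = -7.7500
Σ_{t=1}^{7}(y_t−ȳ)(y_{t+1}−ȳ) = -109.3975
γ_1 = -109.3975 / 8 = -13.675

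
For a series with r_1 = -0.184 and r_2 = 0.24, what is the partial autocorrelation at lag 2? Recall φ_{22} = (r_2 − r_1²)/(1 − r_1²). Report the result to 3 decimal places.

φ_{22} = (r_2 − r_1²) / (1 − r_1²)
r_1² = (-0.184)² = 0.033856
Numerator = 0.24 − 0.0339 = 0.2061; denominator = 1 − 0.0339 = 0.9661
φ_{22} = 0.2061 / 0.9661 = 0.213

0.213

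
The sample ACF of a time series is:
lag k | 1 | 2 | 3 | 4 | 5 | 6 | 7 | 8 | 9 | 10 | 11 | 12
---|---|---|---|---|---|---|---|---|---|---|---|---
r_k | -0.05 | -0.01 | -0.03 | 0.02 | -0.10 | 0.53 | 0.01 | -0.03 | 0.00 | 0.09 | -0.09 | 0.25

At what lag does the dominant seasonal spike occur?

The largest autocorrelation is r_6 = 0.53, with a weaker echo at lag 12 (0.25); the remaining lags stay at or below 0.09.
The dominant spike at lag 6 indicates a seasonal period of 6.

6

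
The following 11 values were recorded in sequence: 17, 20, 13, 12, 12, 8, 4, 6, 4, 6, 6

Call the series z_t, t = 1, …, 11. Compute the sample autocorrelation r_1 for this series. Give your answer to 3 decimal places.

0.708

Mean z̄ = (17 + 20 + 13 + 12 + 12 + 8 + 4 + 6 + 4 + 6 + 6)/11 = 9.8182
Numerator Σ_{t=1}^{10}(z_t−z̄)(z_{t+1}−z̄) = 205.0579
Denominator Σ(z_t−z̄)² = 289.6364
r_1 = 205.0579 / 289.6364 = 0.708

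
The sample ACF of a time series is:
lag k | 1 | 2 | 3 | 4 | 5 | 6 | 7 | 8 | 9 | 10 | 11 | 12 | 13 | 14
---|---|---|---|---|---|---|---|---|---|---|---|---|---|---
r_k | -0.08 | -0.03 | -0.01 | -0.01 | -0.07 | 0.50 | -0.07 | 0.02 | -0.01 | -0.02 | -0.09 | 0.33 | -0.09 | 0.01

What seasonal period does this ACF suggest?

The largest autocorrelation is r_6 = 0.50, with a weaker echo at lag 12 (0.33); the remaining lags stay at or below 0.02.
The dominant spike at lag 6 indicates a seasonal period of 6.

6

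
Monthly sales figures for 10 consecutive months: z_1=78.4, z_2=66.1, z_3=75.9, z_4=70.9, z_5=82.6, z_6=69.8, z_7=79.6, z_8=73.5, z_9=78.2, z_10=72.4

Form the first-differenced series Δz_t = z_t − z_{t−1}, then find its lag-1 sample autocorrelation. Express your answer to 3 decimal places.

-0.806

First differences Δz: -12.3, 9.8, -5.0, 11.7, -12.8, 9.8, -6.1, 4.7, -5.8
Mean of differences = -0.6667
Numerator Σ(Δz_t−Δz̄)(Δz_{t+1}−Δz̄) = -611.3278
Denominator Σ(Δz_t−Δz̄)² = 758.0400
r_1(Δz) = -611.3278 / 758.0400 = -0.806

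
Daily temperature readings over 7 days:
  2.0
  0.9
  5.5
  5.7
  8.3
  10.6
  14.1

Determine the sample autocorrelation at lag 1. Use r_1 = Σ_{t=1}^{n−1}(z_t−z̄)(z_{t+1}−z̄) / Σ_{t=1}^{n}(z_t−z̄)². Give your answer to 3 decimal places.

0.528

Mean z̄ = (2.0 + 0.9 + 5.5 + 5.7 + 8.3 + 10.6 + 14.1)/7 = 6.7286
Σ(z_t−z̄)(z_{t+1}−z̄) = (27.5608) + (7.1608) + (1.2637) + (-1.6163) + (6.0837) + (28.5380) = 68.9906
Denominator Σ(z_t−z̄)² = 130.6943
r_1 = 68.9906 / 130.6943 = 0.528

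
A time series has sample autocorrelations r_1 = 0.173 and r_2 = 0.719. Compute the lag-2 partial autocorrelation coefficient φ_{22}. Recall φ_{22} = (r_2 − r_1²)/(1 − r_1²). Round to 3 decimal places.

0.710

φ_{22} = (r_2 − r_1²) / (1 − r_1²)
r_1² = (0.173)² = 0.029929
Numerator = 0.719 − 0.0299 = 0.6891; denominator = 1 − 0.0299 = 0.9701
φ_{22} = 0.6891 / 0.9701 = 0.710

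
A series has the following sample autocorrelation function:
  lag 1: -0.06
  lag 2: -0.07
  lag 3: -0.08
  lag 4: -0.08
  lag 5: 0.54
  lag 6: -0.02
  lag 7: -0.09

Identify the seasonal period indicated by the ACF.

The largest autocorrelation is r_5 = 0.54; the remaining lags stay at or below -0.02.
The dominant spike at lag 5 indicates a seasonal period of 5.

5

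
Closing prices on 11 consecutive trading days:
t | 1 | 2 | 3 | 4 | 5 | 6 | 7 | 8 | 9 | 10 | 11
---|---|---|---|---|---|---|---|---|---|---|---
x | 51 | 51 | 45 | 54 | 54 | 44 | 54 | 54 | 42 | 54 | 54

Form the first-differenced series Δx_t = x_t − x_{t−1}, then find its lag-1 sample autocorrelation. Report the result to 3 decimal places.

First differences Δx: 0, -6, 9, 0, -10, 10, 0, -12, 12, 0
Mean of differences = 0.3000
Numerator Σ(Δx_t−Δx̄)(Δx_{t+1}−Δx̄) = -298.9900
Denominator Σ(Δx_t−Δx̄)² = 604.1000
r_1(Δx) = -298.9900 / 604.1000 = -0.495

-0.495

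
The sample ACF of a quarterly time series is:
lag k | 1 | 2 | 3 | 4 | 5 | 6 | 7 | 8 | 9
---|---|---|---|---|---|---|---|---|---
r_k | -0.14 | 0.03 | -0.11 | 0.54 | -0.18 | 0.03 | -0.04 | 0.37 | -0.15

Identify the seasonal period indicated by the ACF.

The largest autocorrelation is r_4 = 0.54, with a weaker echo at lag 8 (0.37); the remaining lags stay at or below 0.03.
The dominant spike at lag 4 indicates a seasonal period of 4.

4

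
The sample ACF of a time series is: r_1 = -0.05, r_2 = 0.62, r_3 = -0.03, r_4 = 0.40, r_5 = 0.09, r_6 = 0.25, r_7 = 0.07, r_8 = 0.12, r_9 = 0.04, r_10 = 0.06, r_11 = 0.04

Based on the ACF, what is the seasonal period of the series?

The largest autocorrelation is r_2 = 0.62, with weaker echoes at lags 4 (0.40) and 6 (0.25); the remaining lags stay at or below 0.12.
The dominant spike at lag 2 indicates a seasonal period of 2.

2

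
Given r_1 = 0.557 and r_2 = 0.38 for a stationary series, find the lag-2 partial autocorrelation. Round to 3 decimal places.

φ_{22} = (r_2 − r_1²) / (1 − r_1²)
r_1² = (0.557)² = 0.310249
Numerator = 0.38 − 0.3102 = 0.0698; denominator = 1 − 0.3102 = 0.6898
φ_{22} = 0.0698 / 0.6898 = 0.101

0.101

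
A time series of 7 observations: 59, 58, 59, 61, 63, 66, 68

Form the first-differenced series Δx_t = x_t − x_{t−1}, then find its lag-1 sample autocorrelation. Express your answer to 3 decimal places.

First differences Δx: -1, 1, 2, 2, 3, 2
Mean of differences = 1.5000
Numerator Σ(Δx_t−Δx̄)(Δx_{t+1}−Δx̄) = 2.7500
Denominator Σ(Δx_t−Δx̄)² = 9.5000
r_1(Δx) = 2.7500 / 9.5000 = 0.289

0.289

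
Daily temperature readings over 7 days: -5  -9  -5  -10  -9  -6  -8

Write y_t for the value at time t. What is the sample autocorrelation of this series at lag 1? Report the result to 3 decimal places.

-0.502

Mean ȳ = (-5 − 9 − 5 − 10 − 9 − 6 − 8)/7 = -7.4286
Numerator Σ_{t=1}^{6}(y_t−ȳ)(y_{t+1}−ȳ) = -12.8980
Denominator Σ(y_t−ȳ)² = 25.7143
r_1 = -12.8980 / 25.7143 = -0.502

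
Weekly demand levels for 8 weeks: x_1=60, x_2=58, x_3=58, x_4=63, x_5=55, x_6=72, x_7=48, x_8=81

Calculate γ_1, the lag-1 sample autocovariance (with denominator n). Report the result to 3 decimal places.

Mean x̄ = (60 + 58 + 58 + 63 + 55 + 72 + 48 + 81)/8 = 61.8750
Deviations: -1.8750, -3.8750, -3.8750, 1.1250, -6.8750, 10.1250, -13.8750, 19.1250
Σ_{t=1}^{7}(x_t−x̄)(x_{t+1}−x̄) = -465.2656
γ_1 = -465.2656 / 8 = -58.158

-58.158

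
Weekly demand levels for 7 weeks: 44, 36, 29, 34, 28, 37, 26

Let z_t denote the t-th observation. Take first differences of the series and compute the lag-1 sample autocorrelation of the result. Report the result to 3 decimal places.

First differences Δz: -8, -7, 5, -6, 9, -11
Mean of differences = -3.0000
Numerator Σ(Δz_t−Δz̄)(Δz_{t+1}−Δz̄) = -168.0000
Denominator Σ(Δz_t−Δz̄)² = 322.0000
r_1(Δz) = -168.0000 / 322.0000 = -0.522

-0.522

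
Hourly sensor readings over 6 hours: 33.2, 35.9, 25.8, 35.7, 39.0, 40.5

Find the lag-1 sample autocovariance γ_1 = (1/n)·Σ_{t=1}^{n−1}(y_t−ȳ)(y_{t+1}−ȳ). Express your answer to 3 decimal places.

1.420

Mean ȳ = (33.2 + 35.9 + 25.8 + 35.7 + 39.0 + 40.5)/6 = 35.0167
Σ_{t=1}^{5}(y_t−ȳ)(y_{t+1}−ȳ) = 8.5197
γ_1 = 8.5197 / 6 = 1.420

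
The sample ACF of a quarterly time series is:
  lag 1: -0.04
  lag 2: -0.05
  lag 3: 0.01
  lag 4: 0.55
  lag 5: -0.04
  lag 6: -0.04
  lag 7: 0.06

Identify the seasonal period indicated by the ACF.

The largest autocorrelation is r_4 = 0.55; the remaining lags stay at or below 0.06.
The dominant spike at lag 4 indicates a seasonal period of 4.

4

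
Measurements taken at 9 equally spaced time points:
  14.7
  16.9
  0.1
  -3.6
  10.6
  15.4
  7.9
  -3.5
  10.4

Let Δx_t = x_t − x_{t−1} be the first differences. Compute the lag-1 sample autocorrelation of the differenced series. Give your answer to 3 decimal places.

-0.088

First differences Δx: 2.2, -16.8, -3.7, 14.2, 4.8, -7.5, -11.4, 13.9
Mean of differences = -0.5375
Numerator Σ(Δx_t−Δx̄)(Δx_{t+1}−Δx̄) = -79.3939
Denominator Σ(Δx_t−Δx̄)² = 902.5588
r_1(Δx) = -79.3939 / 902.5588 = -0.088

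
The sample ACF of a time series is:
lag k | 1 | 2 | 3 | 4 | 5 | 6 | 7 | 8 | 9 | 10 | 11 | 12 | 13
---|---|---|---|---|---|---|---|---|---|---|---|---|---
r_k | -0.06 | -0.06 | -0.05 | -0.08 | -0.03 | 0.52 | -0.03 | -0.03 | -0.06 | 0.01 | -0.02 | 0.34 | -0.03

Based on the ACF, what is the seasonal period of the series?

6

The largest autocorrelation is r_6 = 0.52, with a weaker echo at lag 12 (0.34); the remaining lags stay at or below 0.01.
The dominant spike at lag 6 indicates a seasonal period of 6.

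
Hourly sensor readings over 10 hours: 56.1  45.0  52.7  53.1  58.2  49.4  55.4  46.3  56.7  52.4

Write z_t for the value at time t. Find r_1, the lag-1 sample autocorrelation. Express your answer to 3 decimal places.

-0.545

Mean z̄ = (56.1 + 45.0 + 52.7 + 53.1 + 58.2 + 49.4 + 55.4 + 46.3 + 56.7 + 52.4)/10 = 52.5300
Numerator Σ_{t=1}^{9}(z_t−z̄)(z_{t+1}−z̄) = -95.9649
Denominator Σ(z_t−z̄)² = 176.2010
r_1 = -95.9649 / 176.2010 = -0.545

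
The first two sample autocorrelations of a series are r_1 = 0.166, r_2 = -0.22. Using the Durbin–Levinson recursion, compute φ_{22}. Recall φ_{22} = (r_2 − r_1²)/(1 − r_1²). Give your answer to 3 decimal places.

φ_{22} = (r_2 − r_1²) / (1 − r_1²)
r_1² = (0.166)² = 0.027556
Numerator = -0.22 − 0.0276 = -0.2476; denominator = 1 − 0.0276 = 0.9724
φ_{22} = -0.2476 / 0.9724 = -0.255

-0.255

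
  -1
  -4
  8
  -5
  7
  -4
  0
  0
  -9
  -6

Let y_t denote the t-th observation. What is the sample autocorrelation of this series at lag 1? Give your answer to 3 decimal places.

-0.331

Mean ȳ = (-1 − 4 + 8 − 5 + 7 − 4 + 0 + 0 − 9 − 6)/10 = -1.4000
Numerator Σ_{t=1}^{9}(y_t−ȳ)(y_{t+1}−ȳ) = -88.7600
Denominator Σ(y_t−ȳ)² = 268.4000
r_1 = -88.7600 / 268.4000 = -0.331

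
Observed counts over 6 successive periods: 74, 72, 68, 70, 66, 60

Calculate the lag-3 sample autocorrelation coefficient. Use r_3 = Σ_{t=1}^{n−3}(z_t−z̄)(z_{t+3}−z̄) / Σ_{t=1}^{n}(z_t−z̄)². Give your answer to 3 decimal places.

0.030

Mean z̄ = (74 + 72 + 68 + 70 + 66 + 60)/6 = 68.3333
Deviations from mean: 5.6667, 3.6667, -0.3333, 1.6667, -2.3333, -8.3333
Σ(z_t−z̄)(z_{t+3}−z̄) = (9.4444) + (-8.5556) + (2.7778) = 3.6667
Denominator Σ(z_t−z̄)² = 123.3333
r_3 = 3.6667 / 123.3333 = 0.030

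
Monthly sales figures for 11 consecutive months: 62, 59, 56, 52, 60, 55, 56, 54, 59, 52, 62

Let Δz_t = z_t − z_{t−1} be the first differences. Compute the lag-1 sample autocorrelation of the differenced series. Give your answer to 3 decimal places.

First differences Δz: -3, -3, -4, 8, -5, 1, -2, 5, -7, 10
Mean of differences = 0.0000
Numerator Σ(Δz_t−Δz̄)(Δz_{t+1}−Δz̄) = -173.0000
Denominator Σ(Δz_t−Δz̄)² = 302.0000
r_1(Δz) = -173.0000 / 302.0000 = -0.573

-0.573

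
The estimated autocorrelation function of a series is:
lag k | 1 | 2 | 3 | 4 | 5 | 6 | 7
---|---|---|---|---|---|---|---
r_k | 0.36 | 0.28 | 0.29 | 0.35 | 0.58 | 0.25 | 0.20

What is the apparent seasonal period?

5

The largest autocorrelation is r_5 = 0.58; the remaining lags stay at or below 0.36. The elevated value at lag 1 (0.36), dropping to 0.28 at lag 2, reflects decaying short-term dependence rather than seasonality.
The dominant spike at lag 5 indicates a seasonal period of 5.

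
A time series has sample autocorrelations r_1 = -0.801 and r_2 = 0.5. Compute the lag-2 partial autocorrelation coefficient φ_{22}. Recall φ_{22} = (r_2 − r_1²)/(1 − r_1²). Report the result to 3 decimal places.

φ_{22} = (r_2 − r_1²) / (1 − r_1²)
r_1² = (-0.801)² = 0.641601
Numerator = 0.5 − 0.6416 = -0.1416; denominator = 1 − 0.6416 = 0.3584
φ_{22} = -0.1416 / 0.3584 = -0.395

-0.395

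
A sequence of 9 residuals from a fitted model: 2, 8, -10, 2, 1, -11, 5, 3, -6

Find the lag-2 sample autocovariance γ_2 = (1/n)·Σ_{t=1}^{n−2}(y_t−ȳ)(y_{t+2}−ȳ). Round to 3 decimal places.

-11.506

Mean ȳ = (2 + 8 − 10 + 2 + 1 − 11 + 5 + 3 − 6)/9 = -0.6667
Σ_{t=1}^{7}(y_t−ȳ)(y_{t+2}−ȳ) = -103.5556
γ_2 = -103.5556 / 9 = -11.506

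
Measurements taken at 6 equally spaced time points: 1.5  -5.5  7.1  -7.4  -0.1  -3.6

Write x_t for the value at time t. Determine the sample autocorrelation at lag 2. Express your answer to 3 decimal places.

Mean x̄ = (1.5 − 5.5 + 7.1 − 7.4 − 0.1 − 3.6)/6 = -1.3333
Deviations from mean: 2.8333, -4.1667, 8.4333, -6.0667, 1.2333, -2.2667
Numerator Σ_{t=1}^{4}(x_t−x̄)(x_{t+2}−x̄) = 73.3244
Denominator Σ(x_t−x̄)² = 139.9733
r_2 = 73.3244 / 139.9733 = 0.524

0.524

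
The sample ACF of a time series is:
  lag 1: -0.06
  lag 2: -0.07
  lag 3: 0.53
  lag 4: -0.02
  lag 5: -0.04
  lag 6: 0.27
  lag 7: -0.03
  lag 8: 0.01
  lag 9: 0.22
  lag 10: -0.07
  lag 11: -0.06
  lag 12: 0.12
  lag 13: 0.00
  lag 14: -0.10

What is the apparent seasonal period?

The largest autocorrelation is r_3 = 0.53, with weaker echoes at lags 6 (0.27) and 9 (0.22); the remaining lags stay at or below 0.12.
The dominant spike at lag 3 indicates a seasonal period of 3.

3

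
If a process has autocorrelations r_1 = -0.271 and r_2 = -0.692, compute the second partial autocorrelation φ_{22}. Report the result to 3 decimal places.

φ_{22} = (r_2 − r_1²) / (1 − r_1²)
r_1² = (-0.271)² = 0.073441
Numerator = -0.692 − 0.0734 = -0.7654; denominator = 1 − 0.0734 = 0.9266
φ_{22} = -0.7654 / 0.9266 = -0.826

-0.826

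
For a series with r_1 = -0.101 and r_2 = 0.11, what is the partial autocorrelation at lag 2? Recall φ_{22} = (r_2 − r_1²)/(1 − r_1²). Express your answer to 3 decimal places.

φ_{22} = (r_2 − r_1²) / (1 − r_1²)
r_1² = (-0.101)² = 0.010201
Numerator = 0.11 − 0.0102 = 0.0998; denominator = 1 − 0.0102 = 0.9898
φ_{22} = 0.0998 / 0.9898 = 0.101

0.101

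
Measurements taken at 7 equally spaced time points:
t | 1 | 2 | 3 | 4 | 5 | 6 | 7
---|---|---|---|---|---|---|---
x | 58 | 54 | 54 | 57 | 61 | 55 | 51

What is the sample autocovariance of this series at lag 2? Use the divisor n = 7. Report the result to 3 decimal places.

-5.860

Mean x̄ = (58 + 54 + 54 + 57 + 61 + 55 + 51)/7 = 55.7143
Deviations: 2.2857, -1.7143, -1.7143, 1.2857, 5.2857, -0.7143, -4.7143
Σ_{t=1}^{5}(x_t−x̄)(x_{t+2}−x̄) = -41.0204
γ_2 = -41.0204 / 7 = -5.860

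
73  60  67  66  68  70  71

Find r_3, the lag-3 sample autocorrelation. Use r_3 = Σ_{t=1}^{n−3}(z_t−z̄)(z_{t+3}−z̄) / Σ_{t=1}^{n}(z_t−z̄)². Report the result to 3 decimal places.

-0.172

Mean z̄ = (73 + 60 + 67 + 66 + 68 + 70 + 71)/7 = 67.8571
Deviations from mean: 5.1429, -7.8571, -0.8571, -1.8571, 0.1429, 2.1429, 3.1429
Numerator Σ_{t=1}^{4}(z_t−z̄)(z_{t+3}−z̄) = -18.3469
Denominator Σ(z_t−z̄)² = 106.8571
r_3 = -18.3469 / 106.8571 = -0.172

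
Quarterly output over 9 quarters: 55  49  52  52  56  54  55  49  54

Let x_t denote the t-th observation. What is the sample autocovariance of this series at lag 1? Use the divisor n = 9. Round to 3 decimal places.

Mean x̄ = (55 + 49 + 52 + 52 + 56 + 54 + 55 + 49 + 54)/9 = 52.8889
Σ_{t=1}^{8}(x_t−x̄)(x_{t+1}−x̄) = -13.4568
γ_1 = -13.4568 / 9 = -1.495

-1.495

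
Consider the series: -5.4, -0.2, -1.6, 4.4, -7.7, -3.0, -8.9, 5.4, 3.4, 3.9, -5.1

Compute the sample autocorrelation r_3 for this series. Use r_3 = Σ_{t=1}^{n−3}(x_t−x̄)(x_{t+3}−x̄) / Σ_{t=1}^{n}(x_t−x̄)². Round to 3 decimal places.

-0.726

Mean x̄ = (-5.4 − 0.2 − 1.6 + 4.4 − 7.7 − 3.0 − 8.9 + 5.4 + 3.4 + 3.9 − 5.1)/11 = -1.3455
Numerator Σ_{t=1}^{8}(x_t−x̄)(x_{t+3}−x̄) = -189.2262
Denominator Σ(x_t−x̄)² = 260.6473
r_3 = -189.2262 / 260.6473 = -0.726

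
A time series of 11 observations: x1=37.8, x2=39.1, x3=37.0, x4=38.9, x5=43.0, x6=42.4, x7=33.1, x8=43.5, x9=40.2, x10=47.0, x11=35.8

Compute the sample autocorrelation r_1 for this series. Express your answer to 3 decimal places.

-0.353

Mean x̄ = (37.8 + 39.1 + 37.0 + 38.9 + 43.0 + 42.4 + 33.1 + 43.5 + 40.2 + 47.0 + 35.8)/11 = 39.8000
Numerator Σ_{t=1}^{10}(x_t−x̄)(x_{t+1}−x̄) = -55.3300
Denominator Σ(x_t−x̄)² = 156.7200
r_1 = -55.3300 / 156.7200 = -0.353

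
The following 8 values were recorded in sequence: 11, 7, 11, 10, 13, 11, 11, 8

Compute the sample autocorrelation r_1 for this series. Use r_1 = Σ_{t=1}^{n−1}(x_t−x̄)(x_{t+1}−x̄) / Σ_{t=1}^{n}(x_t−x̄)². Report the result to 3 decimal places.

-0.189

Mean x̄ = (11 + 7 + 11 + 10 + 13 + 11 + 11 + 8)/8 = 10.2500
Numerator Σ_{t=1}^{7}(x_t−x̄)(x_{t+1}−x̄) = -4.8125
Denominator Σ(x_t−x̄)² = 25.5000
r_1 = -4.8125 / 25.5000 = -0.189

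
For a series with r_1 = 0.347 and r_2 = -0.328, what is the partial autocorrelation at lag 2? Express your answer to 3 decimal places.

φ_{22} = (r_2 − r_1²) / (1 − r_1²)
r_1² = (0.347)² = 0.120409
Numerator = -0.328 − 0.1204 = -0.4484; denominator = 1 − 0.1204 = 0.8796
φ_{22} = -0.4484 / 0.8796 = -0.510

-0.510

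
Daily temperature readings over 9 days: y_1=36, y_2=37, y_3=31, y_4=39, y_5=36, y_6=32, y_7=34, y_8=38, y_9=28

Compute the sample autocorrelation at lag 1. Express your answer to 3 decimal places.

Mean ȳ = (36 + 37 + 31 + 39 + 36 + 32 + 34 + 38 + 28)/9 = 34.5556
Numerator Σ_{t=1}^{8}(y_t−ȳ)(y_{t+1}−ȳ) = -41.3086
Denominator Σ(y_t−ȳ)² = 104.2222
r_1 = -41.3086 / 104.2222 = -0.396

-0.396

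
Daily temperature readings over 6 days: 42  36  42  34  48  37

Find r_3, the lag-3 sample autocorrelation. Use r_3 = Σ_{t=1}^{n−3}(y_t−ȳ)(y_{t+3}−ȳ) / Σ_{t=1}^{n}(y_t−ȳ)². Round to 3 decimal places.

-0.377

Mean ȳ = (42 + 36 + 42 + 34 + 48 + 37)/6 = 39.8333
Numerator Σ_{t=1}^{3}(y_t−ȳ)(y_{t+3}−ȳ) = -50.0833
Denominator Σ(y_t−ȳ)² = 132.8333
r_3 = -50.0833 / 132.8333 = -0.377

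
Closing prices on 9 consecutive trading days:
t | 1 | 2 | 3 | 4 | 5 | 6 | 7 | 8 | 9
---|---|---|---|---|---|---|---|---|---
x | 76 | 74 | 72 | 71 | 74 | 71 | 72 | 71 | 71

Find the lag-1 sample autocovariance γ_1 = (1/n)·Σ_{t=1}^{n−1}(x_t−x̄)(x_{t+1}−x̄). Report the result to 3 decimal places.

0.484

Mean x̄ = (76 + 74 + 72 + 71 + 74 + 71 + 72 + 71 + 71)/9 = 72.4444
Σ_{t=1}^{8}(x_t−x̄)(x_{t+1}−x̄) = 4.3580
γ_1 = 4.3580 / 9 = 0.484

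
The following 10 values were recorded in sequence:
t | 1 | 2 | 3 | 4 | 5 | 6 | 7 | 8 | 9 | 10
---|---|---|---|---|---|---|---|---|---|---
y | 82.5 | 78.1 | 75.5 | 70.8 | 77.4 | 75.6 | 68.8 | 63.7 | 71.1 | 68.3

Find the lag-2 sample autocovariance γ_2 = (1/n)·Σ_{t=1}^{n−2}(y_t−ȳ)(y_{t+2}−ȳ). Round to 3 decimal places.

2.789

Mean ȳ = (82.5 + 78.1 + 75.5 + 70.8 + 77.4 + 75.6 + 68.8 + 63.7 + 71.1 + 68.3)/10 = 73.1800
Σ_{t=1}^{8}(y_t−ȳ)(y_{t+2}−ȳ) = 27.8912
γ_2 = 27.8912 / 10 = 2.789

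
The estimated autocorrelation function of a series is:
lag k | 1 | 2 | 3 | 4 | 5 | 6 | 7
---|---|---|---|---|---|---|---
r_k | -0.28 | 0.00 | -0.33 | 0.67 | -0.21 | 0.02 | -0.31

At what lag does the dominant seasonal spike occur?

4

The largest autocorrelation is r_4 = 0.67; the remaining lags stay at or below 0.02.
The dominant spike at lag 4 indicates a seasonal period of 4.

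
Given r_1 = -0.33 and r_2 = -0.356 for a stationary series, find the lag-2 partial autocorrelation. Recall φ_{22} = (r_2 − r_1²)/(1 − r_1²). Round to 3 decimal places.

-0.522

φ_{22} = (r_2 − r_1²) / (1 − r_1²)
r_1² = (-0.33)² = 0.1089
Numerator = -0.356 − 0.1089 = -0.4649; denominator = 1 − 0.1089 = 0.8911
φ_{22} = -0.4649 / 0.8911 = -0.522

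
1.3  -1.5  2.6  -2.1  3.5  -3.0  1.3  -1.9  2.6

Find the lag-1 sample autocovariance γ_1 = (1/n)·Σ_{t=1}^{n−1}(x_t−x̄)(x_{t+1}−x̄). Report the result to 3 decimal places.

-4.469

Mean x̄ = (1.3 − 1.5 + 2.6 − 2.1 + 3.5 − 3.0 + 1.3 − 1.9 + 2.6)/9 = 0.3111
Σ_{t=1}^{8}(x_t−x̄)(x_{t+1}−x̄) = -40.2246
γ_1 = -40.2246 / 9 = -4.469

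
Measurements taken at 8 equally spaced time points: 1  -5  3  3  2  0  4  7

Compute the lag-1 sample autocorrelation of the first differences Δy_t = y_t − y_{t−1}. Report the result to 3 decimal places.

First differences Δy: -6, 8, 0, -1, -2, 4, 3
Mean of differences = 0.8571
Numerator Σ(Δy_t−Δȳ)(Δy_{t+1}−Δȳ) = -50.4490
Denominator Σ(Δy_t−Δȳ)² = 124.8571
r_1(Δy) = -50.4490 / 124.8571 = -0.404

-0.404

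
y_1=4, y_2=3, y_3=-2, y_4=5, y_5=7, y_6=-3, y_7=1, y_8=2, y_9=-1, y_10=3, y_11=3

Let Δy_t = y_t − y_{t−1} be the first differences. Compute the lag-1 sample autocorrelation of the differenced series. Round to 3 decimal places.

-0.394

First differences Δy: -1, -5, 7, 2, -10, 4, 1, -3, 4, 0
Mean of differences = -0.1000
Numerator Σ(Δy_t−Δȳ)(Δy_{t+1}−Δȳ) = -87.0100
Denominator Σ(Δy_t−Δȳ)² = 220.9000
r_1(Δy) = -87.0100 / 220.9000 = -0.394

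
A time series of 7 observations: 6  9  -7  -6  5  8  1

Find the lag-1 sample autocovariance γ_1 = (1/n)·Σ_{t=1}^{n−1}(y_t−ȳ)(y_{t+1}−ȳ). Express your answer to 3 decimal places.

3.601

Mean ȳ = (6 + 9 − 7 − 6 + 5 + 8 + 1)/7 = 2.2857
Deviations: 3.7143, 6.7143, -9.2857, -8.2857, 2.7143, 5.7143, -1.2857
Σ_{t=1}^{6}(y_t−ȳ)(y_{t+1}−ȳ) = 25.2041
γ_1 = 25.2041 / 7 = 3.601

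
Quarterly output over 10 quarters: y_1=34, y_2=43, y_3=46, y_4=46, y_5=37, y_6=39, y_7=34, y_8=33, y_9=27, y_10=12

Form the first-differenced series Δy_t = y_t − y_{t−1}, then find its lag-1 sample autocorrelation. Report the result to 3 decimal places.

First differences Δy: 9, 3, 0, -9, 2, -5, -1, -6, -15
Mean of differences = -2.4444
Numerator Σ(Δy_t−Δȳ)(Δy_{t+1}−Δȳ) = 54.9136
Denominator Σ(Δy_t−Δȳ)² = 408.2222
r_1(Δy) = 54.9136 / 408.2222 = 0.135

0.135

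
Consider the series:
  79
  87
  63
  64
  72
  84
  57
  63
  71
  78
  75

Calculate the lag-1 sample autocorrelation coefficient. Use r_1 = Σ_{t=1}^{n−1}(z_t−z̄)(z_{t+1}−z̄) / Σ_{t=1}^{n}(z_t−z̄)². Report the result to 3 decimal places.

0.021

Mean z̄ = (79 + 87 + 63 + 64 + 72 + 84 + 57 + 63 + 71 + 78 + 75)/11 = 72.0909
Numerator Σ_{t=1}^{10}(z_t−z̄)(z_{t+1}−z̄) = 18.8099
Denominator Σ(z_t−z̄)² = 914.9091
r_1 = 18.8099 / 914.9091 = 0.021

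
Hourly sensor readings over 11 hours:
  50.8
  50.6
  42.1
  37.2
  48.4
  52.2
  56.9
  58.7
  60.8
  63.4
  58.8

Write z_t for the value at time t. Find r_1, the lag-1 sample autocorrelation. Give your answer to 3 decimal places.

0.743

Mean z̄ = (50.8 + 50.6 + 42.1 + 37.2 + 48.4 + 52.2 + 56.9 + 58.7 + 60.8 + 63.4 + 58.8)/11 = 52.7182
Numerator Σ_{t=1}^{10}(z_t−z̄)(z_{t+1}−z̄) = 483.0624
Denominator Σ(z_t−z̄)² = 650.3164
r_1 = 483.0624 / 650.3164 = 0.743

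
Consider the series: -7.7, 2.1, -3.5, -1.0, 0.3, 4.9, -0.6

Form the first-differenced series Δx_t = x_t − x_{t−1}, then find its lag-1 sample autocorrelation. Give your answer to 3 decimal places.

First differences Δx: 9.8, -5.6, 2.5, 1.3, 4.6, -5.5
Mean of differences = 1.1833
Numerator Σ(Δx_t−Δx̄)(Δx_{t+1}−Δx̄) = -89.6636
Denominator Σ(Δx_t−Δx̄)² = 178.3483
r_1(Δx) = -89.6636 / 178.3483 = -0.503

-0.503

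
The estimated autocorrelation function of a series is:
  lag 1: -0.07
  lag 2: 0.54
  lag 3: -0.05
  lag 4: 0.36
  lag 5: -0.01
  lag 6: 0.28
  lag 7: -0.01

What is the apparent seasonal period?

The largest autocorrelation is r_2 = 0.54, with weaker echoes at lags 4 (0.36) and 6 (0.28); the remaining lags stay at or below -0.01.
The dominant spike at lag 2 indicates a seasonal period of 2.

2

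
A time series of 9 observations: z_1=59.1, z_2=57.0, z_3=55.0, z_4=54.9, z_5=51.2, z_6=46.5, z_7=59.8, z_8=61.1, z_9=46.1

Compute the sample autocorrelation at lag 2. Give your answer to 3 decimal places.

-0.475

Mean z̄ = (59.1 + 57.0 + 55.0 + 54.9 + 51.2 + 46.5 + 59.8 + 61.1 + 46.1)/9 = 54.5222
Numerator Σ_{t=1}^{7}(z_t−z̄)(z_{t+2}−z̄) = -116.2477
Denominator Σ(z_t−z̄)² = 244.9156
r_2 = -116.2477 / 244.9156 = -0.475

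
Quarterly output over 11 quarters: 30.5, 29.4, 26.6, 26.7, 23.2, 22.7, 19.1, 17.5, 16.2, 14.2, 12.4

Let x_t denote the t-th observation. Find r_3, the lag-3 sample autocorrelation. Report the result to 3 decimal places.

0.244

Mean x̄ = (30.5 + 29.4 + 26.6 + 26.7 + 23.2 + 22.7 + 19.1 + 17.5 + 16.2 + 14.2 + 12.4)/11 = 21.6818
Numerator Σ_{t=1}^{8}(x_t−x̄)(x_{t+3}−x̄) = 94.2217
Denominator Σ(x_t−x̄)² = 386.3764
r_3 = 94.2217 / 386.3764 = 0.244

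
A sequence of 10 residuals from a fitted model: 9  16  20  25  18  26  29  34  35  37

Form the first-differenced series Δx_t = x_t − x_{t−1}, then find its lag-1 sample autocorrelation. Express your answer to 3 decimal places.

First differences Δx: 7, 4, 5, -7, 8, 3, 5, 1, 2
Mean of differences = 3.1111
Numerator Σ(Δx_t−Δx̄)(Δx_{t+1}−Δx̄) = -65.7901
Denominator Σ(Δx_t−Δx̄)² = 154.8889
r_1(Δx) = -65.7901 / 154.8889 = -0.425

-0.425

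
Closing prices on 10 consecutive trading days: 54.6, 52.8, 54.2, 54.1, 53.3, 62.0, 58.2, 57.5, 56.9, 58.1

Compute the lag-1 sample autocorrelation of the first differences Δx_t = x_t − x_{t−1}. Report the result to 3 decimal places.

-0.433

First differences Δx: -1.8, 1.4, -0.1, -0.8, 8.7, -3.8, -0.7, -0.6, 1.2
Mean of differences = 0.3889
Numerator Σ(Δx_t−Δx̄)(Δx_{t+1}−Δx̄) = -41.9857
Denominator Σ(Δx_t−Δx̄)² = 96.9089
r_1(Δx) = -41.9857 / 96.9089 = -0.433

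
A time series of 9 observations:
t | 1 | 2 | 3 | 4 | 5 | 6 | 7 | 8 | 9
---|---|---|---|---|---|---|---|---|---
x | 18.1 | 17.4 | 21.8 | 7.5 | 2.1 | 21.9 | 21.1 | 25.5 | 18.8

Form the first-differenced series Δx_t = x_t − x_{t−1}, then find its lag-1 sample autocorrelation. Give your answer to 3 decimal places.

First differences Δx: -0.7, 4.4, -14.3, -5.4, 19.8, -0.8, 4.4, -6.7
Mean of differences = 0.0875
Numerator Σ(Δx_t−Δx̄)(Δx_{t+1}−Δx̄) = -145.2564
Denominator Σ(Δx_t−Δx̄)² = 710.3688
r_1(Δx) = -145.2564 / 710.3688 = -0.204

-0.204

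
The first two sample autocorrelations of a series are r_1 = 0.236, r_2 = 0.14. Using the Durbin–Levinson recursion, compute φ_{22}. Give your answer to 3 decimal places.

0.089

φ_{22} = (r_2 − r_1²) / (1 − r_1²)
r_1² = (0.236)² = 0.055696
Numerator = 0.14 − 0.0557 = 0.0843; denominator = 1 − 0.0557 = 0.9443
φ_{22} = 0.0843 / 0.9443 = 0.089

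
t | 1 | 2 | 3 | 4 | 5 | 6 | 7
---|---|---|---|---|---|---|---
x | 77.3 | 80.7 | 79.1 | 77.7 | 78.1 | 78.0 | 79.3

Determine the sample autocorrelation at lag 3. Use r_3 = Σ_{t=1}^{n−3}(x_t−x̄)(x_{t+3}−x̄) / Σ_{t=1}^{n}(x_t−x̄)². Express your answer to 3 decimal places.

-0.098

Mean x̄ = (77.3 + 80.7 + 79.1 + 77.7 + 78.1 + 78.0 + 79.3)/7 = 78.6000
Deviations from mean: -1.3000, 2.1000, 0.5000, -0.9000, -0.5000, -0.6000, 0.7000
Σ(x_t−x̄)(x_{t+3}−x̄) = (1.1700) + (-1.0500) + (-0.3000) + (-0.6300) = -0.8100
Denominator Σ(x_t−x̄)² = 8.2600
r_3 = -0.8100 / 8.2600 = -0.098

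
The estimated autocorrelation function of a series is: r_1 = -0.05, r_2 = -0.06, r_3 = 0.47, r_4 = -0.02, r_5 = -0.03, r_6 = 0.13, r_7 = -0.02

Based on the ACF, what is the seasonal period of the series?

3

The largest autocorrelation is r_3 = 0.47; the remaining lags stay at or below 0.13.
The dominant spike at lag 3 indicates a seasonal period of 3.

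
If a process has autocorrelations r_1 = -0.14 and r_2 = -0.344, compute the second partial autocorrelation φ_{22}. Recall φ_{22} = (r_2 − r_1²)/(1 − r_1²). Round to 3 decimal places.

φ_{22} = (r_2 − r_1²) / (1 − r_1²)
r_1² = (-0.14)² = 0.0196
Numerator = -0.344 − 0.0196 = -0.3636; denominator = 1 − 0.0196 = 0.9804
φ_{22} = -0.3636 / 0.9804 = -0.371

-0.371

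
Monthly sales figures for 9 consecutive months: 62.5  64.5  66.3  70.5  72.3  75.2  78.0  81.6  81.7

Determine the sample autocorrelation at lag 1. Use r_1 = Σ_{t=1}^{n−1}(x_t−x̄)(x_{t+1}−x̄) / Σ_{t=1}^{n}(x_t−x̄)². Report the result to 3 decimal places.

Mean x̄ = (62.5 + 64.5 + 66.3 + 70.5 + 72.3 + 75.2 + 78.0 + 81.6 + 81.7)/9 = 72.5111
Numerator Σ_{t=1}^{8}(x_t−x̄)(x_{t+1}−x̄) = 290.4699
Denominator Σ(x_t−x̄)² = 411.4689
r_1 = 290.4699 / 411.4689 = 0.706

0.706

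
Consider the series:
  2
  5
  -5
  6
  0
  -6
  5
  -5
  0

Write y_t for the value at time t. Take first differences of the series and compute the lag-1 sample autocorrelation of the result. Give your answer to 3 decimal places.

First differences Δy: 3, -10, 11, -6, -6, 11, -10, 5
Mean of differences = -0.2500
Numerator Σ(Δy_t−Δȳ)(Δy_{t+1}−Δȳ) = -398.5625
Denominator Σ(Δy_t−Δȳ)² = 547.5000
r_1(Δy) = -398.5625 / 547.5000 = -0.728

-0.728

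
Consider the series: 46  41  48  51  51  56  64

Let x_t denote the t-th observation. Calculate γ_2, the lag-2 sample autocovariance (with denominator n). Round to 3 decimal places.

Mean x̄ = (46 + 41 + 48 + 51 + 51 + 56 + 64)/7 = 51.0000
Deviations: -5.0000, -10.0000, -3.0000, 0.0000, 0.0000, 5.0000, 13.0000
Σ_{t=1}^{5}(x_t−x̄)(x_{t+2}−x̄) = 15.0000
γ_2 = 15.0000 / 7 = 2.143

2.143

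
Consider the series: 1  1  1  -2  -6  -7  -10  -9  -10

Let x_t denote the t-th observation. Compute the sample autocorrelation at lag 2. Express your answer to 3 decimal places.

0.425

Mean x̄ = (1 + 1 + 1 − 2 − 6 − 7 − 10 − 9 − 10)/9 = -4.5556
Σ(x_t−x̄)(x_{t+2}−x̄) = (30.8642) + (14.1975) + (-8.0247) + (-6.2469) + (7.8642) + (10.8642) + (29.6420) = 79.1605
Denominator Σ(x_t−x̄)² = 186.2222
r_2 = 79.1605 / 186.2222 = 0.425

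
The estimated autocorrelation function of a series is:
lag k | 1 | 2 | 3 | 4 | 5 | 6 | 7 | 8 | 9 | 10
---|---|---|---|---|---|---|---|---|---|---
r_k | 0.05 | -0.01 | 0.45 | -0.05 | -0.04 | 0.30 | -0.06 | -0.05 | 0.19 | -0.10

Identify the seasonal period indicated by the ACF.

The largest autocorrelation is r_3 = 0.45, with weaker echoes at lags 6 (0.30) and 9 (0.19); the remaining lags stay at or below 0.05.
The dominant spike at lag 3 indicates a seasonal period of 3.

3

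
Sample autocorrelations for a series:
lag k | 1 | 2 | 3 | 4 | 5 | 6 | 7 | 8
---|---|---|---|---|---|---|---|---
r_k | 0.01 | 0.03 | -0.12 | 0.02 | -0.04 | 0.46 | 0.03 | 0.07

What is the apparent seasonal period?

6

The largest autocorrelation is r_6 = 0.46; the remaining lags stay at or below 0.07.
The dominant spike at lag 6 indicates a seasonal period of 6.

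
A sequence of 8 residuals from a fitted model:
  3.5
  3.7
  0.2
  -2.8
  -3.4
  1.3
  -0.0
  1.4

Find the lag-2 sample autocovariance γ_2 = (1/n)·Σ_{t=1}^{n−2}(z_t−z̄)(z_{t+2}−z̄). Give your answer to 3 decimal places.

-1.293

Mean z̄ = (3.5 + 3.7 + 0.2 − 2.8 − 3.4 + 1.3 − 0.0 + 1.4)/8 = 0.4875
Deviations: 3.0125, 3.2125, -0.2875, -3.2875, -3.8875, 0.8125, -0.4875, 0.9125
Σ_{t=1}^{6}(z_t−z̄)(z_{t+2}−z̄) = -10.3441
γ_2 = -10.3441 / 8 = -1.293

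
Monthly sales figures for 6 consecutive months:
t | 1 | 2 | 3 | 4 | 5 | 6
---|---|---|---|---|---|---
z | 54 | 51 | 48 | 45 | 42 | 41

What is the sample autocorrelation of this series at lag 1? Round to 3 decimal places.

0.532

Mean z̄ = (54 + 51 + 48 + 45 + 42 + 41)/6 = 46.8333
Deviations from mean: 7.1667, 4.1667, 1.1667, -1.8333, -4.8333, -5.8333
Σ(z_t−z̄)(z_{t+1}−z̄) = (29.8611) + (4.8611) + (-2.1389) + (8.8611) + (28.1944) = 69.6389
Denominator Σ(z_t−z̄)² = 130.8333
r_1 = 69.6389 / 130.8333 = 0.532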